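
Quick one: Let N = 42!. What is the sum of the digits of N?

42! = 1405006117752879898543142606244511569936384000000000
Sum of its 52 digits: 189.

189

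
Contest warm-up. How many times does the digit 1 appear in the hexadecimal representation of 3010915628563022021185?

1

3010915628563022021185 in base 16 is A338D923A9D2E90241.
The digit 1 appears 1 time.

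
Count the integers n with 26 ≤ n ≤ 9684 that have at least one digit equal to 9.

3122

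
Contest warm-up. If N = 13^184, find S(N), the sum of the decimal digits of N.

931

13^184 = 9237975890043406448083455357549945175696631233243121929618311163235368785888404256850191901009157145478539697754334160217933995145030276631207715955513162887498358951128747511376718671455543920119098369761
Sum of its 205 digits: 931.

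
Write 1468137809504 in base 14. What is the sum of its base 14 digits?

67

1468137809504 in base 14 is 510B5B9AC12.
Digit sum: 5+1+0+11+5+11+9+10+12+1+2 = 67.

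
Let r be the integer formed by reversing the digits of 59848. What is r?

Reversing 59848 gives 84895.

84895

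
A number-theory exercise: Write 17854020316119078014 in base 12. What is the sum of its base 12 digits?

17854020316119078014 in base 12 is 8069A7239846901312.
Digit sum: 8+0+6+9+10+7+2+3+9+8+4+6+9+0+1+3+1+2 = 88.

88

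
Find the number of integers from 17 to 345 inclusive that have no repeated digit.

The integers in [17, 345] that have no repeated digit: 17, 18, 19, 20, 21, 23, …, 342, 345.
247 qualify.

247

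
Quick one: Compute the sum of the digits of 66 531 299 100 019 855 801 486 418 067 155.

134

6+6+5+3+1+2+9+9+1+0+0+0+1+9+8+5+5+8+0+1+4+8+6+4+1+8+0+6+7+1+5+5 = 134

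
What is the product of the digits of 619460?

0

6×1×9×4×6×0 = 0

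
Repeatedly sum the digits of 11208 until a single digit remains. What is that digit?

1+1+2+0+8 = 12
1+2 = 3

3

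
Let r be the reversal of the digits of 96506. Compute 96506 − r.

35937

Reverse of 96506 is 60569.
96506 − 60569 = 35937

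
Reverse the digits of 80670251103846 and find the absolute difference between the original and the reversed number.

15840135896238

Reverse of 80670251103846 is 64830115207608.
|80670251103846 − 64830115207608| = 15840135896238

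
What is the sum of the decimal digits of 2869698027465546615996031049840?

2+8+6+9+6+9+8+0+2+7+4+6+5+5+4+6+6+1+5+9+9+6+0+3+1+0+4+9+8+4+0 = 152

152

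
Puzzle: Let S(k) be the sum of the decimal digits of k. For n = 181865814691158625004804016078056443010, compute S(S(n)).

First digit sum: 146.
1+4+6 = 11.

11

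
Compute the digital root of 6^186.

The digital root of n equals n mod 9 (or 9 when 9 | n), so we need 6^186 mod 9.
6^186 ≡ 0 (mod 9), so the digital root is 9.

9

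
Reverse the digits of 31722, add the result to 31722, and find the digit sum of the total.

Reversal of 31722 is 22713; 31722 + 22713 = 54435.
Digit sum of 54435: 5+4+4+3+5 = 21.

21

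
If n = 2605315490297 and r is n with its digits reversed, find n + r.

10526260625359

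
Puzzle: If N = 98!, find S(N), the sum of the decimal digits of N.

98! = 9426890448883247745626185743057242473809693764078951663494238777294707070023223798882976159207729119823605850588608460429412647567360000000000000000000000
Sum of its 154 digits: 639.

639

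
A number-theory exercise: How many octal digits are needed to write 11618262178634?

11618262178634 in base 8 is 251042630755512, which has 15 digits.

15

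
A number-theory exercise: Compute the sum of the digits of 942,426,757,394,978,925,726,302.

122

9+4+2+4+2+6+7+5+7+3+9+4+9+7+8+9+2+5+7+2+6+3+0+2 = 122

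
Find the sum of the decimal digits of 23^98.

565

23^98 = 28140248594259053674464190144725433330788505961817332110731546709305166878146184030533818796365494904033037036256044065897013653175569
Sum of its 134 digits: 565.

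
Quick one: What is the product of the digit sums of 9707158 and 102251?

407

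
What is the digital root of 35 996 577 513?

6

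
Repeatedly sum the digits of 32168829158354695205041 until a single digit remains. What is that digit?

3+2+1+6+8+8+2+9+1+5+8+3+5+4+6+9+5+2+0+5+0+4+1 = 97
9+7 = 16
1+6 = 7

7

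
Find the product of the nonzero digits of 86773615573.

8×6×7×7×3×6×1×5×5×7×3 = 22226400

22226400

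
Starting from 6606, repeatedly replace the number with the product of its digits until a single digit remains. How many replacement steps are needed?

6606 → 0 (1 step)

1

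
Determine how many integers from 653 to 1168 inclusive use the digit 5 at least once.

103

The integers in [653, 1168] that use the digit 5 at least once: 653, 654, 655, 656, 657, 658, …, 1159, 1165.
103 qualify.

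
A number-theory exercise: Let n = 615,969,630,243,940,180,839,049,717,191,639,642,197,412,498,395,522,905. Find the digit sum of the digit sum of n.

7

First digit sum: 250.
2+5+0 = 7.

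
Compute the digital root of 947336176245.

3

9+4+7+3+3+6+1+7+6+2+4+5 = 57
5+7 = 12
1+2 = 3
(Equivalently, 947336176245 mod 9 = 3.)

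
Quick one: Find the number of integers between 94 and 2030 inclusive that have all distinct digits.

The integers in [94, 2030] that have all distinct digits: 94, 95, 96, 97, 98, 102, …, 2018, 2019.
1164 qualify.

1164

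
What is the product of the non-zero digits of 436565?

10800

4×3×6×5×6×5 = 10800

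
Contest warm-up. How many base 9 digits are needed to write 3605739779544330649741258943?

29

3605739779544330649741258943 in base 9 is 68005641218846618452751177132, which has 29 digits.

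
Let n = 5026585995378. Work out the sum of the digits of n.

5+0+2+6+5+8+5+9+9+5+3+7+8 = 72

72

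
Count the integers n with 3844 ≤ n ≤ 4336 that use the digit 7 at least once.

94

The integers in [3844, 4336] that use the digit 7 at least once: 3847, 3857, 3867, 3870, 3871, 3872, …, 4317, 4327.
94 qualify.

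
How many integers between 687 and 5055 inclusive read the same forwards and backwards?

72

The integers in [687, 5055] that read the same forwards and backwards: 696, 707, 717, 727, 737, 747, …, 4994, 5005.
72 qualify.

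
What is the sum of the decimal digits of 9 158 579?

44

9+1+5+8+5+7+9 = 44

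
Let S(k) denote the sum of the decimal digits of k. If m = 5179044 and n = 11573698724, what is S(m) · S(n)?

1590

S(5179044) = 5+1+7+9+0+4+4 = 30.
S(11573698724) = 1+1+5+7+3+6+9+8+7+2+4 = 53.
30 · 53 = 1590.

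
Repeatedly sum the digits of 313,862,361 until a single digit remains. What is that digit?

6

3+1+3+8+6+2+3+6+1 = 33
3+3 = 6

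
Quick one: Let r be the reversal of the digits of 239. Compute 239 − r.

Reverse of 239 is 932.
239 − 932 = -693

-693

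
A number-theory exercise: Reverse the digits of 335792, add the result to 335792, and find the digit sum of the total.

22

Reversal of 335792 is 297533; 335792 + 297533 = 633325.
Digit sum of 633325: 6+3+3+3+2+5 = 22.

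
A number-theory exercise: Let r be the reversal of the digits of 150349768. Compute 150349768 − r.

Reverse of 150349768 is 867943051.
150349768 − 867943051 = -717593283

-717593283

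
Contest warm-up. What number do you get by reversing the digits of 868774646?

646477868

Reversing 868774646 gives 646477868.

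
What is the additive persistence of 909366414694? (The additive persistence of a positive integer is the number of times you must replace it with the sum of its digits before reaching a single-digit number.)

2

909366414694 → 61 → 7 (2 steps)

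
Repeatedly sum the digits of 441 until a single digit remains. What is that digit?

4+4+1 = 9

9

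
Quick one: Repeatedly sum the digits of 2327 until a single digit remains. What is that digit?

5

2+3+2+7 = 14
1+4 = 5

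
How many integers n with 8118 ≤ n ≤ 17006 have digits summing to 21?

558

The integers in [8118, 17006] that have digits summing to 21: 8139, 8148, 8157, 8166, 8175, 8184, …, 16941, 16950.
558 qualify.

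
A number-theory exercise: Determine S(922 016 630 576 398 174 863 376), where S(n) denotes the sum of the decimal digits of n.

9+2+2+0+1+6+6+3+0+5+7+6+3+9+8+1+7+4+8+6+3+3+7+6 = 112

112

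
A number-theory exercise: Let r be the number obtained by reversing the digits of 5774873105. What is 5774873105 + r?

Reverse of 5774873105 is 5013784775.
5774873105 + 5013784775 = 10788657880

10788657880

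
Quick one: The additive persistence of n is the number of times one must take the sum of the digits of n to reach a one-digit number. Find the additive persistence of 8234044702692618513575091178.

8234044702692618513575091178 → 118 → 10 → 1 (3 steps)

3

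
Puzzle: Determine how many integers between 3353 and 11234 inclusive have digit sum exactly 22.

The integers in [3353, 11234] that have digit sum exactly 22: 3379, 3388, 3397, 3469, 3478, 3487, …, 10984, 10993.
480 qualify.

480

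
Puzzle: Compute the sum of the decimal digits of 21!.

63

21! = 51090942171709440000
Sum of its 20 digits: 63.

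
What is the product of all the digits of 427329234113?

4×2×7×3×2×9×2×3×4×1×1×3 = 217728

217728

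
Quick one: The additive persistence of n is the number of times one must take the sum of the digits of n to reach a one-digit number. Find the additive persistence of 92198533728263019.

3

92198533728263019 → 78 → 15 → 6 (3 steps)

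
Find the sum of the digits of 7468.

25

7+4+6+8 = 25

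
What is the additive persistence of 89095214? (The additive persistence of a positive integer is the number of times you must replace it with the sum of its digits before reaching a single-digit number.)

3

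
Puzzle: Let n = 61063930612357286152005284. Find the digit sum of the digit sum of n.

First digit sum: 95.
9+5 = 14.

14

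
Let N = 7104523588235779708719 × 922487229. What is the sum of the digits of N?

135

7104523588235779708719 × 922487229 = 6553832278276761422150617449651
Sum of its 31 digits: 135.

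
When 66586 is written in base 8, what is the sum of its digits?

9

66586 in base 8 is 202032.
Digit sum: 2+0+2+0+3+2 = 9.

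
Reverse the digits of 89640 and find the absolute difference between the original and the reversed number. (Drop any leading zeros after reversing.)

84942

Reverse of 89640 is 4698.
|89640 − 4698| = 84942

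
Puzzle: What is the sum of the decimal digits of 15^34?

15^34 = 9707397373664756887592375278472900390625
Sum of its 40 digits: 207.

207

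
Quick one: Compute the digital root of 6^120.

9

The digital root of n equals n mod 9 (or 9 when 9 | n), so we need 6^120 mod 9.
6^120 ≡ 0 (mod 9), so the digital root is 9.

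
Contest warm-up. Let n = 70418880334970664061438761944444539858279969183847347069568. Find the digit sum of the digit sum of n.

First digit sum: 302.
3+0+2 = 5.

5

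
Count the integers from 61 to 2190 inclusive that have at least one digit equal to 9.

565

The integers in [61, 2190] that have at least one digit equal to 9: 69, 79, 89, 90, 91, 92, …, 2189, 2190.
565 qualify.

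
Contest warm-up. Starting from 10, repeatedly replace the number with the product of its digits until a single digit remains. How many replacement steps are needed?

10 → 0 (1 step)

1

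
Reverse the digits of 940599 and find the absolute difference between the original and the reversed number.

Reverse of 940599 is 995049.
|940599 − 995049| = 54450

54450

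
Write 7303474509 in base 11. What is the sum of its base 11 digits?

39

7303474509 in base 11 is 3108691551.
Digit sum: 3+1+0+8+6+9+1+5+5+1 = 39.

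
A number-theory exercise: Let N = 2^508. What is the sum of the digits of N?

691

2^508 = 837987995621412318723376562387865382967460363787024586107722590232610251879596686050117143635431464230626991136655378178359617675746660621652103062880256
Sum of its 153 digits: 691.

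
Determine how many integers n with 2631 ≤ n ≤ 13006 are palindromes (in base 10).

104

The integers in [2631, 13006] that are palindromes (in base 10): 2662, 2772, 2882, 2992, 3003, 3113, …, 12821, 12921.
104 qualify.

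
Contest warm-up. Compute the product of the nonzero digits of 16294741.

1×6×2×9×4×7×4×1 = 12096

12096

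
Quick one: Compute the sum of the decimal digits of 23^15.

89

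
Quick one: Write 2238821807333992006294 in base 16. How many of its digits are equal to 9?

3

2238821807333992006294 in base 16 is 795DE4DBFBE49F8296.
The digit 9 appears 3 times.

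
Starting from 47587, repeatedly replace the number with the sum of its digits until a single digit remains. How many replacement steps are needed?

47587 → 31 → 4 (2 steps)

2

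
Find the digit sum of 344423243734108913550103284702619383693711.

3+4+4+4+2+3+2+4+3+7+3+4+1+0+8+9+1+3+5+5+0+1+0+3+2+8+4+7+0+2+6+1+9+3+8+3+6+9+3+7+1+1 = 159

159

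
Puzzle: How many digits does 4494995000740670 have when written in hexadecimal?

13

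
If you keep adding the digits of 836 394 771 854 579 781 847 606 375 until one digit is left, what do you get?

4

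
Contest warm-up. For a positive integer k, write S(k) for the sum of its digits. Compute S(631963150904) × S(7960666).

1880

S(631963150904) = 6+3+1+9+6+3+1+5+0+9+0+4 = 47.
S(7960666) = 7+9+6+0+6+6+6 = 40.
47 · 40 = 1880.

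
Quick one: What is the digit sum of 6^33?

126

6^33 = 47751966659678405306351616
Sum of its 26 digits: 126.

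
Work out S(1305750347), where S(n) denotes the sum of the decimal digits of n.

35

1+3+0+5+7+5+0+3+4+7 = 35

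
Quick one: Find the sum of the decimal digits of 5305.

5+3+0+5 = 13

13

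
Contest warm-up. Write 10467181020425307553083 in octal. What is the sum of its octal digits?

10467181020425307553083 in base 8 is 2156665211411146115776473.
Digit sum: 2+1+5+6+6+6+5+2+1+1+4+1+1+1+4+6+1+1+5+7+7+6+4+7+3 = 93.

93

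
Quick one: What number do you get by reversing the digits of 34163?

Reversing 34163 gives 36143.

36143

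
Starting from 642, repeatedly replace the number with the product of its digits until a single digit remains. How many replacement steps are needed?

3

642 → 48 → 32 → 6 (3 steps)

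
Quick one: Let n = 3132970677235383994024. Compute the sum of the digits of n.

97

3+1+3+2+9+7+0+6+7+7+2+3+5+3+8+3+9+9+4+0+2+4 = 97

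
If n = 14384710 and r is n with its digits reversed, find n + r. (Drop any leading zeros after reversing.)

16133051

Reverse of 14384710 is 1748341.
14384710 + 1748341 = 16133051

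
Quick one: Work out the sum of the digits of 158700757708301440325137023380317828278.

150

1+5+8+7+0+0+7+5+7+7+0+8+3+0+1+4+4+0+3+2+5+1+3+7+0+2+3+3+8+0+3+1+7+8+2+8+2+7+8 = 150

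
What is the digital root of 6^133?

The digital root of n equals n mod 9 (or 9 when 9 | n), so we need 6^133 mod 9.
6^133 ≡ 0 (mod 9), so the digital root is 9.

9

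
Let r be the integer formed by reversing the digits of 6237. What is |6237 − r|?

Reverse of 6237 is 7326.
|6237 − 7326| = 1089

1089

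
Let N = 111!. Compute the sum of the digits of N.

693

111! = 1762952551090244663872161047107075788761409536026565516041574063347346955087248316436555574598462315773196047662837978913145847497199871623320096254145331200000000000000000000000000
Sum of its 181 digits: 693.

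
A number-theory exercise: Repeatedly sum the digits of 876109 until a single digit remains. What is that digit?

8+7+6+1+0+9 = 31
3+1 = 4

4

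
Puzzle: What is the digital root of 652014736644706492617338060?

2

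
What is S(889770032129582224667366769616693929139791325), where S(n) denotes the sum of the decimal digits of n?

8+8+9+7+7+0+0+3+2+1+2+9+5+8+2+2+2+4+6+6+7+3+6+6+7+6+9+6+1+6+6+9+3+9+2+9+1+3+9+7+9+1+3+2+5 = 226

226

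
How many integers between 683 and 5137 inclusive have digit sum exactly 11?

222

The integers in [683, 5137] that have digit sum exactly 11: 704, 713, 722, 731, 740, 803, …, 5123, 5132.
222 qualify.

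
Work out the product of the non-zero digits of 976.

9×7×6 = 378

378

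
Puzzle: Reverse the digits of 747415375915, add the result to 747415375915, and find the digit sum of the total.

71

Reversal of 747415375915 is 519573514747; 747415375915 + 519573514747 = 1266988890662.
Digit sum of 1266988890662: 1+2+6+6+9+8+8+8+9+0+6+6+2 = 71.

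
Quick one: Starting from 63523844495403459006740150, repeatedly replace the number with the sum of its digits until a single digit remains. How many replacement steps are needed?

2

63523844495403459006740150 → 101 → 2 (2 steps)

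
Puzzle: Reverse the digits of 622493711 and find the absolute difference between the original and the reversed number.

Reverse of 622493711 is 117394226.
|622493711 − 117394226| = 505099485

505099485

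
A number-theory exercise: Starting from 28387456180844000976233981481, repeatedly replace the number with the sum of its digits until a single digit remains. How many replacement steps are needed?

3

28387456180844000976233981481 → 129 → 12 → 3 (3 steps)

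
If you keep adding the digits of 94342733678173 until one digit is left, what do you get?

4

9+4+3+4+2+7+3+3+6+7+8+1+7+3 = 67
6+7 = 13
1+3 = 4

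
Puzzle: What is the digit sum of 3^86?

171

3^86 = 107752636643058178097424660240453423951129
Sum of its 42 digits: 171.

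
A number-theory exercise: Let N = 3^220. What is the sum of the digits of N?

513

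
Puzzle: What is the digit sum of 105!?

648

105! = 1081396758240290900504101305800329649720646107774902579144176636573226531909905153326984536526808240339776398934872029657993872907813436816097280000000000000000000000000
Sum of its 169 digits: 648.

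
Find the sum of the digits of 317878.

3+1+7+8+7+8 = 34

34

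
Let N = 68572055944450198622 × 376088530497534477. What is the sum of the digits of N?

68572055944450198622 × 376088530497534477 = 25789163753342998849092776283942890694
Sum of its 38 digits: 207.

207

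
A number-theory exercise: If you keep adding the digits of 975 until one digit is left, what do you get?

3

9+7+5 = 21
2+1 = 3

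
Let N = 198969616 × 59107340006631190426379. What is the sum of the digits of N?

131

198969616 × 59107340006631190426379 = 11760564743900845412759505900464
Sum of its 32 digits: 131.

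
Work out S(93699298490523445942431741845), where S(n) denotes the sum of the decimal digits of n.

143

9+3+6+9+9+2+9+8+4+9+0+5+2+3+4+4+5+9+4+2+4+3+1+7+4+1+8+4+5 = 143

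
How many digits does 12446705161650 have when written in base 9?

14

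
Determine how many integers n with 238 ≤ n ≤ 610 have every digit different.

275

The integers in [238, 610] that have every digit different: 238, 239, 240, 241, 243, 245, …, 609, 610.
275 qualify.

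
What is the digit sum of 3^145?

315

3^145 = 1522586358169246802159262479225089070726226750574991661790882326344643
Sum of its 70 digits: 315.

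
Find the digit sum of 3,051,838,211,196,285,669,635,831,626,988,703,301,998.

189

3+0+5+1+8+3+8+2+1+1+1+9+6+2+8+5+6+6+9+6+3+5+8+3+1+6+2+6+9+8+8+7+0+3+3+0+1+9+9+8 = 189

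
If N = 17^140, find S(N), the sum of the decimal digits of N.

775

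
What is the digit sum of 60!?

288

60! = 8320987112741390144276341183223364380754172606361245952449277696409600000000000000
Sum of its 82 digits: 288.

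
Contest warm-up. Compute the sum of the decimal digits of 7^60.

7^60 = 508021860739623365322188197652216501772434524836001
Sum of its 51 digits: 199.

199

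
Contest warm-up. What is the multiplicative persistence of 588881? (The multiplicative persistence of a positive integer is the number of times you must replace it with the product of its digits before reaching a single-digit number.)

2

588881 → 20480 → 0 (2 steps)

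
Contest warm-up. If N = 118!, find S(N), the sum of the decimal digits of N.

118! = 468452584975429065657431236280838416439267950499862031533310318788629800927518416622330123618486343228862579684398745837012213486653229822121742374957258403779058860032000000000000000000000000000
Sum of its 195 digits: 756.

756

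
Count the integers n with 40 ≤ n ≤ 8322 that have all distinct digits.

4414

The integers in [40, 8322] that have all distinct digits: 40, 41, 42, 43, 45, 46, …, 8320, 8321.
4414 qualify.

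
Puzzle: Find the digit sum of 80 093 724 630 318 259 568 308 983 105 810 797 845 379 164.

205

8+0+0+9+3+7+2+4+6+3+0+3+1+8+2+5+9+5+6+8+3+0+8+9+8+3+1+0+5+8+1+0+7+9+7+8+4+5+3+7+9+1+6+4 = 205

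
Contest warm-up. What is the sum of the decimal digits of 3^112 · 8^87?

675

3^112 · 8^87 = 1014867621438527827407791294456793935128865578688901351939497466915987196840689717750933172122868612515492277791677856696509065592832
Sum of its 133 digits: 675.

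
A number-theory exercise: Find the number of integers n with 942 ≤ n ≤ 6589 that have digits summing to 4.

The integers in [942, 6589] that have digits summing to 4: 1003, 1012, 1021, 1030, 1102, 1111, …, 3100, 4000.
20 qualify.

20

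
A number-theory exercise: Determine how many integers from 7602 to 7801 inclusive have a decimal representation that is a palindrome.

The integers in [7602, 7801] that have a decimal representation that is a palindrome: 7667, 7777.
2 qualify.

2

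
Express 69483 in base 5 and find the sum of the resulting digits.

15

69483 in base 5 is 4210413.
Digit sum: 4+2+1+0+4+1+3 = 15.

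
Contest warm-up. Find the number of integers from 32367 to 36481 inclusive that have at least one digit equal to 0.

1105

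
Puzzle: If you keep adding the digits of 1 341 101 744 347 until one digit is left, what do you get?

1+3+4+1+1+0+1+7+4+4+3+4+7 = 40
4+0 = 4
(Equivalently, 1 341 101 744 347 mod 9 = 4.)

4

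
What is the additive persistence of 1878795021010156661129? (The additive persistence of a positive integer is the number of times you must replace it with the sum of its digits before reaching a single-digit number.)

1878795021010156661129 → 86 → 14 → 5 (3 steps)

3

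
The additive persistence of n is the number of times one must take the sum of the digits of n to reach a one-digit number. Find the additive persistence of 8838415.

8838415 → 37 → 10 → 1 (3 steps)

3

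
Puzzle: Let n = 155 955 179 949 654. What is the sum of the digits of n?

84

1+5+5+9+5+5+1+7+9+9+4+9+6+5+4 = 84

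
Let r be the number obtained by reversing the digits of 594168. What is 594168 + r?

Reverse of 594168 is 861495.
594168 + 861495 = 1455663

1455663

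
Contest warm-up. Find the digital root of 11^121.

The digital root of n equals n mod 9 (or 9 when 9 | n), so we need 11^121 mod 9.
11^121 ≡ 2 (mod 9), so the digital root is 2.

2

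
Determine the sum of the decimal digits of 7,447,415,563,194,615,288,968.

113

7+4+4+7+4+1+5+5+6+3+1+9+4+6+1+5+2+8+8+9+6+8 = 113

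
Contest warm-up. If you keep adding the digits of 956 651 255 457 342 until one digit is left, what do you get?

9+5+6+6+5+1+2+5+5+4+5+7+3+4+2 = 69
6+9 = 15
1+5 = 6

6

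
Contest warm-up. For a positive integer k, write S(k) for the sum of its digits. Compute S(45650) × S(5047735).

620

S(45650) = 4+5+6+5+0 = 20.
S(5047735) = 5+0+4+7+7+3+5 = 31.
20 · 31 = 620.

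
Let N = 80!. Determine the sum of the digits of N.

450

80! = 71569457046263802294811533723186532165584657342365752577109445058227039255480148842668944867280814080000000000000000000
Sum of its 119 digits: 450.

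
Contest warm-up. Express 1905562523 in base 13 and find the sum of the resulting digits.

1905562523 in base 13 is 244A306B7.
Digit sum: 2+4+4+10+3+0+6+11+7 = 47.

47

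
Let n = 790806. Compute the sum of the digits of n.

7+9+0+8+0+6 = 30

30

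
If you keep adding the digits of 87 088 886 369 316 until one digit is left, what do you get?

8+7+0+8+8+8+8+6+3+6+9+3+1+6 = 81
8+1 = 9

9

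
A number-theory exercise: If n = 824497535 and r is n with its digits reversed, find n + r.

Reverse of 824497535 is 535794428.
824497535 + 535794428 = 1360291963

1360291963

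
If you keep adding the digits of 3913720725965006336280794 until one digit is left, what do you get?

8

3+9+1+3+7+2+0+7+2+5+9+6+5+0+0+6+3+3+6+2+8+0+7+9+4 = 107
1+0+7 = 8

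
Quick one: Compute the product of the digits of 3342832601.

0

3×3×4×2×8×3×2×6×0×1 = 0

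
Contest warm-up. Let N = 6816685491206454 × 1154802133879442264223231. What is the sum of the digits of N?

171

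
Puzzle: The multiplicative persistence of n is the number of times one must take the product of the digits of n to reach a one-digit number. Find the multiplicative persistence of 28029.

1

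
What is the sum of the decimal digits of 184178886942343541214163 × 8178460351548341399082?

216

184178886942343541214163 × 8178460351548341399082 = 1506299724450261183388296653608473468413598366
Sum of its 46 digits: 216.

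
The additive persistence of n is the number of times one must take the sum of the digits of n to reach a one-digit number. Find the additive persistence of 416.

416 → 11 → 2 (2 steps)

2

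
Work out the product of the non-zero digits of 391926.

2916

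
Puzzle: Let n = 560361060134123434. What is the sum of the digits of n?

5+6+0+3+6+1+0+6+0+1+3+4+1+2+3+4+3+4 = 52

52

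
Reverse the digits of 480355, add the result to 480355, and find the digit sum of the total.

Reversal of 480355 is 553084; 480355 + 553084 = 1033439.
Digit sum of 1033439: 1+0+3+3+4+3+9 = 23.

23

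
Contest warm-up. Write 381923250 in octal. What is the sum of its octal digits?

381923250 in base 8 is 2660727662.
Digit sum: 2+6+6+0+7+2+7+6+6+2 = 44.

44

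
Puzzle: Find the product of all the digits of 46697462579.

137168640

4×6×6×9×7×4×6×2×5×7×9 = 137168640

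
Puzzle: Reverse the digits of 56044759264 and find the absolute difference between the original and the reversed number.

9749015199

Reverse of 56044759264 is 46295744065.
|56044759264 − 46295744065| = 9749015199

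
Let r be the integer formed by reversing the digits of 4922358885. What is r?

5888532294

Reversing 4922358885 gives 5888532294.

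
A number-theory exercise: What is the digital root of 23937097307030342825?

5

2+3+9+3+7+0+9+7+3+0+7+0+3+0+3+4+2+8+2+5 = 77
7+7 = 14
1+4 = 5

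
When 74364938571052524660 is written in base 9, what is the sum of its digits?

74364938571052524660 in base 9 is 610406650167808871486.
Digit sum: 6+1+0+4+0+6+6+5+0+1+6+7+8+0+8+8+7+1+4+8+6 = 92.

92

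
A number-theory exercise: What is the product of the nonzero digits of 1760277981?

1×7×6×2×7×7×9×8×1 = 296352

296352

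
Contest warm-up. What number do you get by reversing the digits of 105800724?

427008501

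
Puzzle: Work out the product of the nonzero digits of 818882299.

8×1×8×8×8×2×2×9×9 = 1327104

1327104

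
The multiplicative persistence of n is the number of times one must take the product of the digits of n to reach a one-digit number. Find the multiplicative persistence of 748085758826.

748085758826 → 0 (1 step)

1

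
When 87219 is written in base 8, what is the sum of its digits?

87219 in base 8 is 252263.
Digit sum: 2+5+2+2+6+3 = 20.

20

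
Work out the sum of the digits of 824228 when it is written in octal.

20

824228 in base 8 is 3111644.
Digit sum: 3+1+1+1+6+4+4 = 20.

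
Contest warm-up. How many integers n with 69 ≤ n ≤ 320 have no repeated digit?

189

The integers in [69, 320] that have no repeated digit: 69, 70, 71, 72, 73, 74, …, 319, 320.
189 qualify.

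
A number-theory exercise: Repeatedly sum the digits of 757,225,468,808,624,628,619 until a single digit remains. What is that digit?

7+5+7+2+2+5+4+6+8+8+0+8+6+2+4+6+2+8+6+1+9 = 106
1+0+6 = 7
(Equivalently, 757,225,468,808,624,628,619 mod 9 = 7.)

7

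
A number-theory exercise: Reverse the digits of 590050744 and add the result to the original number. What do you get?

Reverse of 590050744 is 447050095.
590050744 + 447050095 = 1037100839

1037100839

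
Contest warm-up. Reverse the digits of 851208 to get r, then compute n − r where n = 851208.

Reverse of 851208 is 802158.
851208 − 802158 = 49050

49050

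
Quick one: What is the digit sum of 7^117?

397

7^117 = 752437932913554740664483432691464675311052887102331043473121278209702196610254919135920249842407207
Sum of its 99 digits: 397.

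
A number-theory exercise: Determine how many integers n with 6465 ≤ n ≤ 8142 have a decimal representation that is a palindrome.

17

The integers in [6465, 8142] that have a decimal representation that is a palindrome: 6556, 6666, 6776, 6886, 6996, 7007, …, 8008, 8118.
17 qualify.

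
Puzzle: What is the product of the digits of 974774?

9×7×4×7×7×4 = 49392

49392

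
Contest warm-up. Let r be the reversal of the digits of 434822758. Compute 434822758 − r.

-422405676

Reverse of 434822758 is 857228434.
434822758 − 857228434 = -422405676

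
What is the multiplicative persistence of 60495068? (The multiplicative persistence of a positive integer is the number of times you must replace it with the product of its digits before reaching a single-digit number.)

60495068 → 0 (1 step)

1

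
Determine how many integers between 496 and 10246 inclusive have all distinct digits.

The integers in [496, 10246] that have all distinct digits: 496, 497, 498, 501, 502, 503, …, 10245, 10246.
4908 qualify.

4908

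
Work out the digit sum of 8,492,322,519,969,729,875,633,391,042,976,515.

171

8+4+9+2+3+2+2+5+1+9+9+6+9+7+2+9+8+7+5+6+3+3+3+9+1+0+4+2+9+7+6+5+1+5 = 171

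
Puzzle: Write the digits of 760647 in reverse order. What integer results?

746067

Reversing 760647 gives 746067.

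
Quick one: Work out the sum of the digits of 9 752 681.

38

9+7+5+2+6+8+1 = 38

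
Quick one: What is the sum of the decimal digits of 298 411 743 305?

2+9+8+4+1+1+7+4+3+3+0+5 = 47

47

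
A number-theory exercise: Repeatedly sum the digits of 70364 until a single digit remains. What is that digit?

7+0+3+6+4 = 20
2+0 = 2

2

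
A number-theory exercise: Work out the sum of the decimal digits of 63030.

6+3+0+3+0 = 12

12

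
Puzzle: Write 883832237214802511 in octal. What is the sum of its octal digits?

55

883832237214802511 in base 8 is 61040013625416421117.
Digit sum: 6+1+0+4+0+0+1+3+6+2+5+4+1+6+4+2+1+1+1+7 = 55.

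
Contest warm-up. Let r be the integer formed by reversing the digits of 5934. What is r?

4395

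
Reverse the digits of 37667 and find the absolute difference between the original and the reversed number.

Reverse of 37667 is 76673.
|37667 − 76673| = 39006

39006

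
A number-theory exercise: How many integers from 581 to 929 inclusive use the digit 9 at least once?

The integers in [581, 929] that use the digit 9 at least once: 589, 590, 591, 592, 593, 594, …, 928, 929.
98 qualify.

98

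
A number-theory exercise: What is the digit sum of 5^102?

298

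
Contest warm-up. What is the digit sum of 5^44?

5^44 = 5684341886080801486968994140625
Sum of its 31 digits: 151.

151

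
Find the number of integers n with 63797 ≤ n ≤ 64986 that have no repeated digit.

The integers in [63797, 64986] that have no repeated digit: 63798, 63801, 63802, 63804, 63805, 63807, …, 64983, 64985.
420 qualify.

420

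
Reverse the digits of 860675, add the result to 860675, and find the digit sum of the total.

28

Reversal of 860675 is 576068; 860675 + 576068 = 1436743.
Digit sum of 1436743: 1+4+3+6+7+4+3 = 28.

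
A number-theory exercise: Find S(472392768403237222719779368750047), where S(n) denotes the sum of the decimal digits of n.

153

4+7+2+3+9+2+7+6+8+4+0+3+2+3+7+2+2+2+7+1+9+7+7+9+3+6+8+7+5+0+0+4+7 = 153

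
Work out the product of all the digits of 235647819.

2×3×5×6×4×7×8×1×9 = 362880

362880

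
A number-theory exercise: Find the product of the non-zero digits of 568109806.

103680

5×6×8×1×9×8×6 = 103680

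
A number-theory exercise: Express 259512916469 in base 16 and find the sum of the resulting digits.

259512916469 in base 16 is 3C6C2CD9F5.
Digit sum: 3+12+6+12+2+12+13+9+15+5 = 89.

89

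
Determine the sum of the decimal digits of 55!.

279

55! = 12696403353658275925965100847566516959580321051449436762275840000000000000
Sum of its 74 digits: 279.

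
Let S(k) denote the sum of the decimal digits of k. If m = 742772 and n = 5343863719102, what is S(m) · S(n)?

1508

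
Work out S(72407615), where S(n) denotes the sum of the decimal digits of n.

7+2+4+0+7+6+1+5 = 32

32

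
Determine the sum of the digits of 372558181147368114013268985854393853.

3+7+2+5+5+8+1+8+1+1+4+7+3+6+8+1+1+4+0+1+3+2+6+8+9+8+5+8+5+4+3+9+3+8+5+3 = 165

165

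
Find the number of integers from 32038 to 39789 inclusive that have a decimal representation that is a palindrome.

The integers in [32038, 39789] that have a decimal representation that is a palindrome: 32123, 32223, 32323, 32423, 32523, 32623, …, 39593, 39693.
76 qualify.

76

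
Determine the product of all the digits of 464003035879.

0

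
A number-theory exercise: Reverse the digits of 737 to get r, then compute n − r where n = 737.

0

Reverse of 737 is 737.
737 − 737 = 0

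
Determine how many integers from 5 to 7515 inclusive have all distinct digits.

4049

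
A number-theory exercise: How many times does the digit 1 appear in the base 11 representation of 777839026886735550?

1

777839026886735550 in base 11 is 15A232537863A63790.
The digit 1 appears 1 time.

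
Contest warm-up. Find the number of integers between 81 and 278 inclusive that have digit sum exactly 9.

The integers in [81, 278] that have digit sum exactly 9: 81, 90, 108, 117, 126, 135, …, 261, 270.
19 qualify.

19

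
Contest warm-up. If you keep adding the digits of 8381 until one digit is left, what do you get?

8+3+8+1 = 20
2+0 = 2

2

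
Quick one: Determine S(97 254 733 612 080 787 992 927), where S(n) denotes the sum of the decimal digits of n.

9+7+2+5+4+7+3+3+6+1+2+0+8+0+7+8+7+9+9+2+9+2+7 = 117

117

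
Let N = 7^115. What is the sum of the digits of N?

7^115 = 15355876181909280421724151687580911741041895655149613132104515881830657073678671819100413262089943
Sum of its 98 digits: 412.

412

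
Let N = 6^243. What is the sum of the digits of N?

819

6^243 = 1232406111243174653059858033931395645750109691593297366462918115213294777385885342193406555126439853538535834325211970805891242706700804842800629666756850473146325522155528117527457789116416
Sum of its 190 digits: 819.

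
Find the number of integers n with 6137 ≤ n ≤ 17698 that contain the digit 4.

The integers in [6137, 17698] that contain the digit 4: 6140, 6141, 6142, 6143, 6144, 6145, …, 17684, 17694.
3901 qualify.

3901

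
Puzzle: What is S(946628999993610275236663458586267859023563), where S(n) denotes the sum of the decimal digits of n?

9+4+6+6+2+8+9+9+9+9+9+3+6+1+0+2+7+5+2+3+6+6+6+3+4+5+8+5+8+6+2+6+7+8+5+9+0+2+3+5+6+3 = 222

222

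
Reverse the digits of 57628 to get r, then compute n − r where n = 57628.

Reverse of 57628 is 82675.
57628 − 82675 = -25047

-25047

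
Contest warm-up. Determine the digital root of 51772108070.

5+1+7+7+2+1+0+8+0+7+0 = 38
3+8 = 11
1+1 = 2

2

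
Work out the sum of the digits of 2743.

16

2+7+4+3 = 16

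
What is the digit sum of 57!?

270

57! = 40526919504877216755680601905432322134980384796226602145184481280000000000000
Sum of its 77 digits: 270.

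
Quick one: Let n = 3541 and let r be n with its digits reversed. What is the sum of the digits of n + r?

Reversal of 3541 is 1453; 3541 + 1453 = 4994.
Digit sum of 4994: 4+9+9+4 = 26.

26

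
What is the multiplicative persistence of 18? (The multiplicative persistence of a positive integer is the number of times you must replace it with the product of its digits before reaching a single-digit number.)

1

18 → 8 (1 step)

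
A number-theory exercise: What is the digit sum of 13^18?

13^18 = 112455406951957393129
Sum of its 21 digits: 91.

91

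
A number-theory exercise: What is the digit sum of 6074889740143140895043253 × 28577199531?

180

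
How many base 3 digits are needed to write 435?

6

435 in base 3 is 121010, which has 6 digits.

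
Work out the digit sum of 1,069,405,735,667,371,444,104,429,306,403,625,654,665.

163

1+0+6+9+4+0+5+7+3+5+6+6+7+3+7+1+4+4+4+1+0+4+4+2+9+3+0+6+4+0+3+6+2+5+6+5+4+6+6+5 = 163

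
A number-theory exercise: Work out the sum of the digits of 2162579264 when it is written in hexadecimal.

2162579264 in base 16 is 80E65740.
Digit sum: 8+0+14+6+5+7+4+0 = 44.

44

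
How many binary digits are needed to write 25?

5

25 in base 2 is 11001, which has 5 digits.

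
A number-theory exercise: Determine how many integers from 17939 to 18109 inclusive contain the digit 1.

The integers in [17939, 18109] that contain the digit 1: 17939, 17940, 17941, 17942, 17943, 17944, …, 18108, 18109.
171 qualify.

171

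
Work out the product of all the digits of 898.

8×9×8 = 576

576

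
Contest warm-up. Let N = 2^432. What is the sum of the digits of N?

586

2^432 = 11090678776483259438313656736572334813745748301503266300681918322458485231222502492159897624416558312389564843845614287315896631296
Sum of its 131 digits: 586.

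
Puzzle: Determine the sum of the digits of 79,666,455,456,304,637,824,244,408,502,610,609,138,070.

170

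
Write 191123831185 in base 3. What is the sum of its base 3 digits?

27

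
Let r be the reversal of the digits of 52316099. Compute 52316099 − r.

Reverse of 52316099 is 99061325.
52316099 − 99061325 = -46745226

-46745226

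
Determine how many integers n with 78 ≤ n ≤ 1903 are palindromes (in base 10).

The integers in [78, 1903] that are palindromes (in base 10): 88, 99, 101, 111, 121, 131, …, 1771, 1881.
101 qualify.

101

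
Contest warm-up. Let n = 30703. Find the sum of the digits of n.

3+0+7+0+3 = 13

13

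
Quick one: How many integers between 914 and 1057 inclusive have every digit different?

87

The integers in [914, 1057] that have every digit different: 914, 915, 916, 917, 918, 920, …, 1056, 1057.
87 qualify.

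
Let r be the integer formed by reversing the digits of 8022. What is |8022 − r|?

5814

Reverse of 8022 is 2208.
|8022 − 2208| = 5814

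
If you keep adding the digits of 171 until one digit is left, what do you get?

1+7+1 = 9

9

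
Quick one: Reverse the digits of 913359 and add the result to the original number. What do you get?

1866678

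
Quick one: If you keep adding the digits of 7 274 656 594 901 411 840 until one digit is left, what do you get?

7+2+7+4+6+5+6+5+9+4+9+0+1+4+1+1+8+4+0 = 83
8+3 = 11
1+1 = 2

2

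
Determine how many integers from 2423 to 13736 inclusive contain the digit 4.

The integers in [2423, 13736] that contain the digit 4: 2423, 2424, 2425, 2426, 2427, 2428, …, 13724, 13734.
3829 qualify.

3829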